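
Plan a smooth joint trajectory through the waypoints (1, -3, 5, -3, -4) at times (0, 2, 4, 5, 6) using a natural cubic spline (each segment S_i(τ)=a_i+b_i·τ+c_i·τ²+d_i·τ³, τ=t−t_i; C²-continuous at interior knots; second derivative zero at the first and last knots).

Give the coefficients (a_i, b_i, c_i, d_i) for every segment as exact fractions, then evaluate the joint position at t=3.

Δ: Δ0=-2, Δ1=4, Δ2=-8, Δ3=-1
row 1: diag=8, rhs=36; c'=1/4, d'=9/2
row 2: denom=6−2·1/4=11/2; d'=(-72−2·9/2)/(11/2)=-162/11
row 3: denom=4−1·2/11=42/11; d'=(42−1·-162/11)/(42/11)=104/7
back: M3=104/7
back: M2=-162/11−2/11·104/7=-122/7
back: M1=9/2−1/4·-122/7=62/7
M: M0=0, M1=62/7, M2=-122/7, M3=104/7, M4=0
seg 0: a=1, c=M0/2=0, d=(M1−M0)/(6·2)=31/42, b=Δ0−h0·(2M0+M1)/6=-104/21
seg 1: a=-3, c=M1/2=31/7, d=(M2−M1)/(6·2)=-46/21, b=Δ1−h1·(2M1+M2)/6=82/21
seg 2: a=5, c=M2/2=-61/7, d=(M3−M2)/(6·1)=113/21, b=Δ2−h2·(2M2+M3)/6=-14/3
seg 3: a=-3, c=M3/2=52/7, d=(M4−M3)/(6·1)=-52/21, b=Δ3−h3·(2M3+M4)/6=-125/21
t_q=3 → seg 1, τ=1; S=-3+82/21·τ+31/7·τ²+-46/21·τ³=22/7

  seg 0: a=1 b=-104/21 c=0 d=31/42
  seg 1: a=-3 b=82/21 c=31/7 d=-46/21
  seg 2: a=5 b=-14/3 c=-61/7 d=113/21
  seg 3: a=-3 b=-125/21 c=52/7 d=-52/21
S(3) = 22/7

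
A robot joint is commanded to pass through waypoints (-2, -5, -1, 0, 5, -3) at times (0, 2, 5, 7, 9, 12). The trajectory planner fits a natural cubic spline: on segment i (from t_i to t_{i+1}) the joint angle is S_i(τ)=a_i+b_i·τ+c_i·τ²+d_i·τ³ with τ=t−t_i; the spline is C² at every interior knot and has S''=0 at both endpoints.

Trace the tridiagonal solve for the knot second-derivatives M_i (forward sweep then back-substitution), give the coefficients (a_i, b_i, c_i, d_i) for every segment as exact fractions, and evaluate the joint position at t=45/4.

  seg 0: a=-2 b=-811/362 c=0 d=67/362
  seg 1: a=-5 b=-7/362 c=201/181 d=-2149/9774
  seg 2: a=-1 b=128/181 c=-943/1086 d=1661/4344
  seg 3: a=0 b=1979/1086 c=3097/2172 d=-787/1448
  seg 4: a=5 b=545/543 c=-1993/1086 d=1993/9774
S(45/4) = 6727/23168

Δ: Δ0=-3/2, Δ1=4/3, Δ2=1/2, Δ3=5/2, Δ4=-8/3
row 1: diag=10, rhs=17; c'=3/10, d'=17/10
row 2: denom=10−3·3/10=91/10; d'=(-5−3·17/10)/(91/10)=-101/91
row 3: denom=8−2·20/91=688/91; d'=(12−2·-101/91)/(688/91)=647/344
row 4: denom=10−2·91/344=1629/172; d'=(-31−2·647/344)/(1629/172)=-1993/543
back: M4=-1993/543
back: M3=647/344−91/344·-1993/543=3097/1086
back: M2=-101/91−20/91·3097/1086=-943/543
back: M1=17/10−3/10·-943/543=402/181
M: M0=0, M1=402/181, M2=-943/543, M3=3097/1086, M4=-1993/543, M5=0
seg 0: a=-2, c=M0/2=0, d=(M1−M0)/(6·2)=67/362, b=Δ0−h0·(2M0+M1)/6=-811/362
seg 1: a=-5, c=M1/2=201/181, d=(M2−M1)/(6·3)=-2149/9774, b=Δ1−h1·(2M1+M2)/6=-7/362
seg 2: a=-1, c=M2/2=-943/1086, d=(M3−M2)/(6·2)=1661/4344, b=Δ2−h2·(2M2+M3)/6=128/181
seg 3: a=0, c=M3/2=3097/2172, d=(M4−M3)/(6·2)=-787/1448, b=Δ3−h3·(2M3+M4)/6=1979/1086
seg 4: a=5, c=M4/2=-1993/1086, d=(M5−M4)/(6·3)=1993/9774, b=Δ4−h4·(2M4+M5)/6=545/543
t_q=45/4 → seg 4, τ=9/4; S=5+545/543·τ+-1993/1086·τ²+1993/9774·τ³=6727/23168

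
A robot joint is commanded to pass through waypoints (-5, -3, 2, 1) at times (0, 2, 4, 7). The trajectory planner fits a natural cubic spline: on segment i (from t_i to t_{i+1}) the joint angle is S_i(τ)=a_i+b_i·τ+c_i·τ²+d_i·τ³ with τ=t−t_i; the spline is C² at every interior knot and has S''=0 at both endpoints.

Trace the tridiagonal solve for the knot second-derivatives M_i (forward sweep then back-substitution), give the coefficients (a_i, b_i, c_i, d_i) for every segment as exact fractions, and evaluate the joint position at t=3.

  seg 0: a=-5 b=26/57 c=0 d=31/228
  seg 1: a=-3 b=119/57 c=31/38 d=-139/456
  seg 2: a=2 b=193/114 c=-77/76 d=77/684
S(3) = -61/152

Δ: Δ0=1, Δ1=5/2, Δ2=-1/3
row 1: diag=8, rhs=9; c'=1/4, d'=9/8
row 2: denom=10−2·1/4=19/2; d'=(-17−2·9/8)/(19/2)=-77/38
back: M2=-77/38
back: M1=9/8−1/4·-77/38=31/19
M: M0=0, M1=31/19, M2=-77/38, M3=0
seg 0: a=-5, c=M0/2=0, d=(M1−M0)/(6·2)=31/228, b=Δ0−h0·(2M0+M1)/6=26/57
seg 1: a=-3, c=M1/2=31/38, d=(M2−M1)/(6·2)=-139/456, b=Δ1−h1·(2M1+M2)/6=119/57
seg 2: a=2, c=M2/2=-77/76, d=(M3−M2)/(6·3)=77/684, b=Δ2−h2·(2M2+M3)/6=193/114
t_q=3 → seg 1, τ=1; S=-3+119/57·τ+31/38·τ²+-139/456·τ³=-61/152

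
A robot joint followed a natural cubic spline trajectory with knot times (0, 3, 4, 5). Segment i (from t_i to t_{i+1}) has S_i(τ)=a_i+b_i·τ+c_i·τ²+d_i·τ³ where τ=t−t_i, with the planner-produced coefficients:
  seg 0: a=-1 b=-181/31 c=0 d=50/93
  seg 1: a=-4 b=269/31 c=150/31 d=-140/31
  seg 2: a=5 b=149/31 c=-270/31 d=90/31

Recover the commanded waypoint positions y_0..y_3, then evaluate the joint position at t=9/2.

y_0=-1 y_1=-4 y_2=5 y_3=4
S(9/2) = 693/124

y_0 = S_0(0) = a_0 = -1
y_1 = S_1(0) = a_1 = -4
y_2 = S_2(0) = a_2 = 5
y_3 = S_2(1) = 4
t_q=9/2 is in segment 2 (τ=1/2); S_2(τ)=693/124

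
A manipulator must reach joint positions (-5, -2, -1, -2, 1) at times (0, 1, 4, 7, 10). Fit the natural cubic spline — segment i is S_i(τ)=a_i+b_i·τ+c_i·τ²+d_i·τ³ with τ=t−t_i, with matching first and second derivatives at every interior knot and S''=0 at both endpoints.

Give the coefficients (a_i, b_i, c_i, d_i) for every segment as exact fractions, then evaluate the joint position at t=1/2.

  seg 0: a=-5 b=10/3 c=0 d=-1/3
  seg 1: a=-2 b=7/3 c=-1 d=1/9
  seg 2: a=-1 b=-2/3 c=0 d=1/27
  seg 3: a=-2 b=1/3 c=1/3 d=-1/27
S(1/2) = -27/8

Δ: Δ0=3, Δ1=1/3, Δ2=-1/3, Δ3=1
row 1: diag=8, rhs=-16; c'=3/8, d'=-2
row 2: denom=12−3·3/8=87/8; d'=(-4−3·-2)/(87/8)=16/87
row 3: denom=12−3·8/29=324/29; d'=(8−3·16/87)/(324/29)=2/3
back: M3=2/3
back: M2=16/87−8/29·2/3=0
back: M1=-2−3/8·0=-2
M: M0=0, M1=-2, M2=0, M3=2/3, M4=0
seg 0: a=-5, c=M0/2=0, d=(M1−M0)/(6·1)=-1/3, b=Δ0−h0·(2M0+M1)/6=10/3
seg 1: a=-2, c=M1/2=-1, d=(M2−M1)/(6·3)=1/9, b=Δ1−h1·(2M1+M2)/6=7/3
seg 2: a=-1, c=M2/2=0, d=(M3−M2)/(6·3)=1/27, b=Δ2−h2·(2M2+M3)/6=-2/3
seg 3: a=-2, c=M3/2=1/3, d=(M4−M3)/(6·3)=-1/27, b=Δ3−h3·(2M3+M4)/6=1/3
t_q=1/2 → seg 0, τ=1/2; S=-5+10/3·τ+0·τ²+-1/3·τ³=-27/8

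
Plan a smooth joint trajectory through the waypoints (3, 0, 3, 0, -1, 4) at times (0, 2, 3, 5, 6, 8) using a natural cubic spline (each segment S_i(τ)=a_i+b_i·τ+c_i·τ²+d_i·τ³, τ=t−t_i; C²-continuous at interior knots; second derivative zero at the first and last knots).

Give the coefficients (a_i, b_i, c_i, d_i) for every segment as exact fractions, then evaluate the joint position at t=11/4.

  seg 0: a=3 b=-7217/2162 c=0 d=1987/4324
  seg 1: a=0 b=4705/2162 c=5961/2162 d=-2090/1081
  seg 2: a=3 b=4087/2162 c=-6579/2162 d=31/46
  seg 3: a=0 b=-4745/2162 c=2163/2162 d=210/1081
  seg 4: a=-1 b=841/2162 c=3423/2162 d=-1141/4324
S(11/4) = 40947/17296

Δ: Δ0=-3/2, Δ1=3, Δ2=-3/2, Δ3=-1, Δ4=5/2
row 1: diag=6, rhs=27; c'=1/6, d'=9/2
row 2: denom=6−1·1/6=35/6; d'=(-27−1·9/2)/(35/6)=-27/5
row 3: denom=6−2·12/35=186/35; d'=(3−2·-27/5)/(186/35)=161/62
row 4: denom=6−1·35/186=1081/186; d'=(21−1·161/62)/(1081/186)=3423/1081
back: M4=3423/1081
back: M3=161/62−35/186·3423/1081=2163/1081
back: M2=-27/5−12/35·2163/1081=-6579/1081
back: M1=9/2−1/6·-6579/1081=5961/1081
M: M0=0, M1=5961/1081, M2=-6579/1081, M3=2163/1081, M4=3423/1081, M5=0
seg 0: a=3, c=M0/2=0, d=(M1−M0)/(6·2)=1987/4324, b=Δ0−h0·(2M0+M1)/6=-7217/2162
seg 1: a=0, c=M1/2=5961/2162, d=(M2−M1)/(6·1)=-2090/1081, b=Δ1−h1·(2M1+M2)/6=4705/2162
seg 2: a=3, c=M2/2=-6579/2162, d=(M3−M2)/(6·2)=31/46, b=Δ2−h2·(2M2+M3)/6=4087/2162
seg 3: a=0, c=M3/2=2163/2162, d=(M4−M3)/(6·1)=210/1081, b=Δ3−h3·(2M3+M4)/6=-4745/2162
seg 4: a=-1, c=M4/2=3423/2162, d=(M5−M4)/(6·2)=-1141/4324, b=Δ4−h4·(2M4+M5)/6=841/2162
t_q=11/4 → seg 1, τ=3/4; S=0+4705/2162·τ+5961/2162·τ²+-2090/1081·τ³=40947/17296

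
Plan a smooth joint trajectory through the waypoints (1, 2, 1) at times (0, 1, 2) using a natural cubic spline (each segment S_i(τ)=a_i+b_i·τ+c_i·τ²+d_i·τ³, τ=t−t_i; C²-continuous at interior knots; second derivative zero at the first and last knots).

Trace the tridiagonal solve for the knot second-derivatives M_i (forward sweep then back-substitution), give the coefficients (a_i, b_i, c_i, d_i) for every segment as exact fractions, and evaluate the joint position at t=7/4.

Δ: Δ0=1, Δ1=-1
row 1: diag=4, rhs=-12; c'=1/4, d'=-3
back: M1=-3
M: M0=0, M1=-3, M2=0
seg 0: a=1, c=M0/2=0, d=(M1−M0)/(6·1)=-1/2, b=Δ0−h0·(2M0+M1)/6=3/2
seg 1: a=2, c=M1/2=-3/2, d=(M2−M1)/(6·1)=1/2, b=Δ1−h1·(2M1+M2)/6=0
t_q=7/4 → seg 1, τ=3/4; S=2+0·τ+-3/2·τ²+1/2·τ³=175/128

  seg 0: a=1 b=3/2 c=0 d=-1/2
  seg 1: a=2 b=0 c=-3/2 d=1/2
S(7/4) = 175/128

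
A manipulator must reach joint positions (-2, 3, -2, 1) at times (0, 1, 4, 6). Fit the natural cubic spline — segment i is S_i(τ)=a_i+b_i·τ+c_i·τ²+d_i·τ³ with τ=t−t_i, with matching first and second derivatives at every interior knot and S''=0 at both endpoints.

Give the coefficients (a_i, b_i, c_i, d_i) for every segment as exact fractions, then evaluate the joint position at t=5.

Δ: Δ0=5, Δ1=-5/3, Δ2=3/2
row 1: diag=8, rhs=-40; c'=3/8, d'=-5
row 2: denom=10−3·3/8=71/8; d'=(19−3·-5)/(71/8)=272/71
back: M2=272/71
back: M1=-5−3/8·272/71=-457/71
M: M0=0, M1=-457/71, M2=272/71, M3=0
seg 0: a=-2, c=M0/2=0, d=(M1−M0)/(6·1)=-457/426, b=Δ0−h0·(2M0+M1)/6=2587/426
seg 1: a=3, c=M1/2=-457/142, d=(M2−M1)/(6·3)=81/142, b=Δ1−h1·(2M1+M2)/6=608/213
seg 2: a=-2, c=M2/2=136/71, d=(M3−M2)/(6·2)=-68/213, b=Δ2−h2·(2M2+M3)/6=-449/426
t_q=5 → seg 2, τ=1; S=-2+-449/426·τ+136/71·τ²+-68/213·τ³=-207/142

  seg 0: a=-2 b=2587/426 c=0 d=-457/426
  seg 1: a=3 b=608/213 c=-457/142 d=81/142
  seg 2: a=-2 b=-449/426 c=136/71 d=-68/213
S(5) = -207/142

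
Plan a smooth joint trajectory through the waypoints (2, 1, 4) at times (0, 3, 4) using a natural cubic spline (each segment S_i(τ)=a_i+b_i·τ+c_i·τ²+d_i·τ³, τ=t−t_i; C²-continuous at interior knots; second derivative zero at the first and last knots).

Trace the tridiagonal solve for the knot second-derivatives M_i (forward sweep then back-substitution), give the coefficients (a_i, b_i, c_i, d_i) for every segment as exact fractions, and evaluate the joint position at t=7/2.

  seg 0: a=2 b=-19/12 c=0 d=5/36
  seg 1: a=1 b=13/6 c=5/4 d=-5/12
S(7/2) = 75/32

Δ: Δ0=-1/3, Δ1=3
row 1: diag=8, rhs=20; c'=1/8, d'=5/2
back: M1=5/2
M: M0=0, M1=5/2, M2=0
seg 0: a=2, c=M0/2=0, d=(M1−M0)/(6·3)=5/36, b=Δ0−h0·(2M0+M1)/6=-19/12
seg 1: a=1, c=M1/2=5/4, d=(M2−M1)/(6·1)=-5/12, b=Δ1−h1·(2M1+M2)/6=13/6
t_q=7/2 → seg 1, τ=1/2; S=1+13/6·τ+5/4·τ²+-5/12·τ³=75/32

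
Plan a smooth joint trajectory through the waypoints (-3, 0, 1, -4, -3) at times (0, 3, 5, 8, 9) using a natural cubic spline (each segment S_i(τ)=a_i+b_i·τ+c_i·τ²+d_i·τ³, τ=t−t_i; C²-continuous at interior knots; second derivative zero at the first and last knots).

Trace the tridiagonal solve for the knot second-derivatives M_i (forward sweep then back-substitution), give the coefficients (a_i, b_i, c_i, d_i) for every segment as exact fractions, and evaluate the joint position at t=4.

  seg 0: a=-3 b=1265/1356 c=0 d=91/12204
  seg 1: a=0 b=769/678 c=91/1356 d=-521/2712
  seg 2: a=1 b=-102/113 c=-368/339 d=845/3051
  seg 3: a=-4 b=7/113 c=159/113 d=-53/113
S(4) = 2737/2712

Δ: Δ0=1, Δ1=1/2, Δ2=-5/3, Δ3=1
row 1: diag=10, rhs=-3; c'=1/5, d'=-3/10
row 2: denom=10−2·1/5=48/5; d'=(-13−2·-3/10)/(48/5)=-31/24
row 3: denom=8−3·5/16=113/16; d'=(16−3·-31/24)/(113/16)=318/113
back: M3=318/113
back: M2=-31/24−5/16·318/113=-736/339
back: M1=-3/10−1/5·-736/339=91/678
M: M0=0, M1=91/678, M2=-736/339, M3=318/113, M4=0
seg 0: a=-3, c=M0/2=0, d=(M1−M0)/(6·3)=91/12204, b=Δ0−h0·(2M0+M1)/6=1265/1356
seg 1: a=0, c=M1/2=91/1356, d=(M2−M1)/(6·2)=-521/2712, b=Δ1−h1·(2M1+M2)/6=769/678
seg 2: a=1, c=M2/2=-368/339, d=(M3−M2)/(6·3)=845/3051, b=Δ2−h2·(2M2+M3)/6=-102/113
seg 3: a=-4, c=M3/2=159/113, d=(M4−M3)/(6·1)=-53/113, b=Δ3−h3·(2M3+M4)/6=7/113
t_q=4 → seg 1, τ=1; S=0+769/678·τ+91/1356·τ²+-521/2712·τ³=2737/2712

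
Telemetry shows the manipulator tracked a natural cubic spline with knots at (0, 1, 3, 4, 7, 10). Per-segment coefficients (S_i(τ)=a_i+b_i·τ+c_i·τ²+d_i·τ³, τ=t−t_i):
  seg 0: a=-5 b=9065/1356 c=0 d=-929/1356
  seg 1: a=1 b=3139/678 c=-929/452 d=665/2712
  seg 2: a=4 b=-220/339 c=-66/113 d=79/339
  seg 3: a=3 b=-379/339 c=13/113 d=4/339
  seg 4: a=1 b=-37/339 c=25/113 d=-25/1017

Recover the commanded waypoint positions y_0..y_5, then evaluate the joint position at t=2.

y_0 = S_0(0) = a_0 = -5
y_1 = S_1(0) = a_1 = 1
y_2 = S_2(0) = a_2 = 4
y_3 = S_3(0) = a_3 = 3
y_4 = S_4(0) = a_4 = 1
y_5 = S_4(3) = 2
t_q=2 is in segment 1 (τ=1); S_1(τ)=3453/904

y_0=-5 y_1=1 y_2=4 y_3=3 y_4=1 y_5=2
S(2) = 3453/904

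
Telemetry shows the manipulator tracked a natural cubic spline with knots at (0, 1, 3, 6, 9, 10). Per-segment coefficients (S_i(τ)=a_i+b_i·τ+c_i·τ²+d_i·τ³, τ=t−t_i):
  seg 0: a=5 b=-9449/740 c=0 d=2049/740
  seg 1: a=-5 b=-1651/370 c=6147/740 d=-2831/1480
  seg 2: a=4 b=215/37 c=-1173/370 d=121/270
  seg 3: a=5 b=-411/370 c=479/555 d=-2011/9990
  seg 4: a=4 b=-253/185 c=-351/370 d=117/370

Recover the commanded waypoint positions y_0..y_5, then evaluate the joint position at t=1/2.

y_0 = S_0(0) = a_0 = 5
y_1 = S_1(0) = a_1 = -5
y_2 = S_2(0) = a_2 = 4
y_3 = S_3(0) = a_3 = 5
y_4 = S_4(0) = a_4 = 4
y_5 = S_4(1) = 2
t_q=1/2 is in segment 0 (τ=1/2); S_0(τ)=-6147/5920

y_0=5 y_1=-5 y_2=4 y_3=5 y_4=4 y_5=2
S(1/2) = -6147/5920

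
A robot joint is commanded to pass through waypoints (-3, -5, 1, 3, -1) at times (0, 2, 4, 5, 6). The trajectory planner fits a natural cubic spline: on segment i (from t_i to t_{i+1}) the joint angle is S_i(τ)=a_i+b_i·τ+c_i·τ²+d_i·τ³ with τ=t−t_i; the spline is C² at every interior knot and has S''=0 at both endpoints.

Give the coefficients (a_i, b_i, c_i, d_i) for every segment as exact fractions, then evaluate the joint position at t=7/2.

  seg 0: a=-3 b=-43/21 c=0 d=11/42
  seg 1: a=-5 b=23/21 c=11/7 d=-13/42
  seg 2: a=1 b=11/3 c=-2/7 d=-29/21
  seg 3: a=3 b=-22/21 c=-31/7 d=31/21
S(7/2) = -97/112

Δ: Δ0=-1, Δ1=3, Δ2=2, Δ3=-4
row 1: diag=8, rhs=24; c'=1/4, d'=3
row 2: denom=6−2·1/4=11/2; d'=(-6−2·3)/(11/2)=-24/11
row 3: denom=4−1·2/11=42/11; d'=(-36−1·-24/11)/(42/11)=-62/7
back: M3=-62/7
back: M2=-24/11−2/11·-62/7=-4/7
back: M1=3−1/4·-4/7=22/7
M: M0=0, M1=22/7, M2=-4/7, M3=-62/7, M4=0
seg 0: a=-3, c=M0/2=0, d=(M1−M0)/(6·2)=11/42, b=Δ0−h0·(2M0+M1)/6=-43/21
seg 1: a=-5, c=M1/2=11/7, d=(M2−M1)/(6·2)=-13/42, b=Δ1−h1·(2M1+M2)/6=23/21
seg 2: a=1, c=M2/2=-2/7, d=(M3−M2)/(6·1)=-29/21, b=Δ2−h2·(2M2+M3)/6=11/3
seg 3: a=3, c=M3/2=-31/7, d=(M4−M3)/(6·1)=31/21, b=Δ3−h3·(2M3+M4)/6=-22/21
t_q=7/2 → seg 1, τ=3/2; S=-5+23/21·τ+11/7·τ²+-13/42·τ³=-97/112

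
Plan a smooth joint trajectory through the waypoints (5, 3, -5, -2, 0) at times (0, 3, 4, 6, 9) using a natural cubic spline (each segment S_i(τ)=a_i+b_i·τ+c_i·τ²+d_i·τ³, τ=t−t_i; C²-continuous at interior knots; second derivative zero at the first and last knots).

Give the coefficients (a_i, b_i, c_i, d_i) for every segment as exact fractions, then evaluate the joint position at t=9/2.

Δ: Δ0=-2/3, Δ1=-8, Δ2=3/2, Δ3=2/3
row 1: diag=8, rhs=-44; c'=1/8, d'=-11/2
row 2: denom=6−1·1/8=47/8; d'=(57−1·-11/2)/(47/8)=500/47
row 3: denom=10−2·16/47=438/47; d'=(-5−2·500/47)/(438/47)=-1235/438
back: M3=-1235/438
back: M2=500/47−16/47·-1235/438=2540/219
back: M1=-11/2−1/8·2540/219=-1522/219
M: M0=0, M1=-1522/219, M2=2540/219, M3=-1235/438, M4=0
seg 0: a=5, c=M0/2=0, d=(M1−M0)/(6·3)=-761/1971, b=Δ0−h0·(2M0+M1)/6=205/73
seg 1: a=3, c=M1/2=-761/219, d=(M2−M1)/(6·1)=677/219, b=Δ1−h1·(2M1+M2)/6=-556/73
seg 2: a=-5, c=M2/2=1270/219, d=(M3−M2)/(6·2)=-2105/1752, b=Δ2−h2·(2M2+M3)/6=-1159/219
seg 3: a=-2, c=M3/2=-1235/876, d=(M4−M3)/(6·3)=1235/7884, b=Δ3−h3·(2M3+M4)/6=509/146
t_q=9/2 → seg 2, τ=1/2; S=-5+-1159/219·τ+1270/219·τ²+-2105/1752·τ³=-29651/4672

  seg 0: a=5 b=205/73 c=0 d=-761/1971
  seg 1: a=3 b=-556/73 c=-761/219 d=677/219
  seg 2: a=-5 b=-1159/219 c=1270/219 d=-2105/1752
  seg 3: a=-2 b=509/146 c=-1235/876 d=1235/7884
S(9/2) = -29651/4672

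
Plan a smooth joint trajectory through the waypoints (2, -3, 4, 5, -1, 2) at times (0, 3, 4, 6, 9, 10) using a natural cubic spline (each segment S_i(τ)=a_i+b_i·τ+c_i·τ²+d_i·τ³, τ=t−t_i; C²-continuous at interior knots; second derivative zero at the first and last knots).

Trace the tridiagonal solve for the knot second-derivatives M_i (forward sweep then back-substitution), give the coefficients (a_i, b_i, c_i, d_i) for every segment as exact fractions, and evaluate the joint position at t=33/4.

Δ: Δ0=-5/3, Δ1=7, Δ2=1/2, Δ3=-2, Δ4=3
row 1: diag=8, rhs=52; c'=1/8, d'=13/2
row 2: denom=6−1·1/8=47/8; d'=(-39−1·13/2)/(47/8)=-364/47
row 3: denom=10−2·16/47=438/47; d'=(-15−2·-364/47)/(438/47)=23/438
row 4: denom=8−3·47/146=1027/146; d'=(30−3·23/438)/(1027/146)=4357/1027
back: M4=4357/1027
back: M3=23/438−47/146·4357/1027=-4046/3081
back: M2=-364/47−16/47·-4046/3081=-22484/3081
back: M1=13/2−1/8·-22484/3081=22837/3081
M: M0=0, M1=22837/3081, M2=-22484/3081, M3=-4046/3081, M4=4357/1027, M5=0
seg 0: a=2, c=M0/2=0, d=(M1−M0)/(6·3)=22837/55458, b=Δ0−h0·(2M0+M1)/6=-33107/6162
seg 1: a=-3, c=M1/2=22837/6162, d=(M2−M1)/(6·1)=-15107/6162, b=Δ1−h1·(2M1+M2)/6=17702/3081
seg 2: a=4, c=M2/2=-11242/3081, d=(M3−M2)/(6·2)=3073/6162, b=Δ2−h2·(2M2+M3)/6=11919/2054
seg 3: a=5, c=M3/2=-2023/3081, d=(M4−M3)/(6·3)=17117/55458, b=Δ3−h3·(2M3+M4)/6=-1331/474
seg 4: a=-1, c=M4/2=4357/2054, d=(M5−M4)/(6·1)=-4357/6162, b=Δ4−h4·(2M4+M5)/6=4886/3081
t_q=33/4 → seg 3, τ=9/4; S=5+-1331/474·τ+-2023/3081·τ²+17117/55458·τ³=-148073/131456

  seg 0: a=2 b=-33107/6162 c=0 d=22837/55458
  seg 1: a=-3 b=17702/3081 c=22837/6162 d=-15107/6162
  seg 2: a=4 b=11919/2054 c=-11242/3081 d=3073/6162
  seg 3: a=5 b=-1331/474 c=-2023/3081 d=17117/55458
  seg 4: a=-1 b=4886/3081 c=4357/2054 d=-4357/6162
S(33/4) = -148073/131456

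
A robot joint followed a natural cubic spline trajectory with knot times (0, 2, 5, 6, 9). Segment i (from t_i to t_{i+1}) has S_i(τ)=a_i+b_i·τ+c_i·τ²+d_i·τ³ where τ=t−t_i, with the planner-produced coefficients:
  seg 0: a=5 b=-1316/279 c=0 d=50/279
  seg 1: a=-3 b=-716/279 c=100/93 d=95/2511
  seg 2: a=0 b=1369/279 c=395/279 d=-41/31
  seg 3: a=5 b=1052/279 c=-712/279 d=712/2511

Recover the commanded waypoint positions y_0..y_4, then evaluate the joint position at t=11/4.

y_0=5 y_1=-3 y_2=0 y_3=5 y_4=1
S(11/4) = -8539/1984

y_0 = S_0(0) = a_0 = 5
y_1 = S_1(0) = a_1 = -3
y_2 = S_2(0) = a_2 = 0
y_3 = S_3(0) = a_3 = 5
y_4 = S_3(3) = 1
t_q=11/4 is in segment 1 (τ=3/4); S_1(τ)=-8539/1984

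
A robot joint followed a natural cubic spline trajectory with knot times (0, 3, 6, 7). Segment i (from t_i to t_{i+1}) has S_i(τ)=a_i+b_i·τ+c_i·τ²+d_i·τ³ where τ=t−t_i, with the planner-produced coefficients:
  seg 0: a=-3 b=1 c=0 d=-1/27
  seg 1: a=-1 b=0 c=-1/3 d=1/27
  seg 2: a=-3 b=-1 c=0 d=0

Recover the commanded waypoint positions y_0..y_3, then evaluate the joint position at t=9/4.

y_0 = S_0(0) = a_0 = -3
y_1 = S_1(0) = a_1 = -1
y_2 = S_2(0) = a_2 = -3
y_3 = S_2(1) = -4
t_q=9/4 is in segment 0 (τ=9/4); S_0(τ)=-75/64

y_0=-3 y_1=-1 y_2=-3 y_3=-4
S(9/4) = -75/64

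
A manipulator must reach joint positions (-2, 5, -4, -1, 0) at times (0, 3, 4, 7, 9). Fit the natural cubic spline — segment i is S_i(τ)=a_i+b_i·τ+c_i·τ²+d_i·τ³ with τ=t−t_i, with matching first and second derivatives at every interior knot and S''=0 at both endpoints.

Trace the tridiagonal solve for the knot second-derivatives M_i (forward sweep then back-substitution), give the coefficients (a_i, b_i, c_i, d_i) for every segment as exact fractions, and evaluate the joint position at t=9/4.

Δ: Δ0=7/3, Δ1=-9, Δ2=1, Δ3=1/2
row 1: diag=8, rhs=-68; c'=1/8, d'=-17/2
row 2: denom=8−1·1/8=63/8; d'=(60−1·-17/2)/(63/8)=548/63
row 3: denom=10−3·8/21=62/7; d'=(-3−3·548/63)/(62/7)=-611/186
back: M3=-611/186
back: M2=548/63−8/21·-611/186=2776/279
back: M1=-17/2−1/8·2776/279=-5437/558
M: M0=0, M1=-5437/558, M2=2776/279, M3=-611/186, M4=0
seg 0: a=-2, c=M0/2=0, d=(M1−M0)/(6·3)=-5437/10044, b=Δ0−h0·(2M0+M1)/6=8041/1116
seg 1: a=5, c=M1/2=-5437/1116, d=(M2−M1)/(6·1)=407/124, b=Δ1−h1·(2M1+M2)/6=-4135/558
seg 2: a=-4, c=M2/2=1388/279, d=(M3−M2)/(6·3)=-7385/10044, b=Δ2−h2·(2M2+M3)/6=-8155/1116
seg 3: a=-1, c=M3/2=-611/372, d=(M4−M3)/(6·2)=611/2232, b=Δ3−h3·(2M3+M4)/6=1501/558
t_q=9/4 → seg 0, τ=9/4; S=-2+8041/1116·τ+0·τ²+-5437/10044·τ³=63851/7936

  seg 0: a=-2 b=8041/1116 c=0 d=-5437/10044
  seg 1: a=5 b=-4135/558 c=-5437/1116 d=407/124
  seg 2: a=-4 b=-8155/1116 c=1388/279 d=-7385/10044
  seg 3: a=-1 b=1501/558 c=-611/372 d=611/2232
S(9/4) = 63851/7936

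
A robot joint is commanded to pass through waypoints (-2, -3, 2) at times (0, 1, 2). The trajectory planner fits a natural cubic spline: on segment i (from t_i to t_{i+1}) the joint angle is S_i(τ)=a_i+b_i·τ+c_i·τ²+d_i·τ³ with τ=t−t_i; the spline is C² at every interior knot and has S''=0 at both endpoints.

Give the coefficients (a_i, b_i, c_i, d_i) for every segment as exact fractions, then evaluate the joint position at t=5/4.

Δ: Δ0=-1, Δ1=5
row 1: diag=4, rhs=36; c'=1/4, d'=9
back: M1=9
M: M0=0, M1=9, M2=0
seg 0: a=-2, c=M0/2=0, d=(M1−M0)/(6·1)=3/2, b=Δ0−h0·(2M0+M1)/6=-5/2
seg 1: a=-3, c=M1/2=9/2, d=(M2−M1)/(6·1)=-3/2, b=Δ1−h1·(2M1+M2)/6=2
t_q=5/4 → seg 1, τ=1/4; S=-3+2·τ+9/2·τ²+-3/2·τ³=-287/128

  seg 0: a=-2 b=-5/2 c=0 d=3/2
  seg 1: a=-3 b=2 c=9/2 d=-3/2
S(5/4) = -287/128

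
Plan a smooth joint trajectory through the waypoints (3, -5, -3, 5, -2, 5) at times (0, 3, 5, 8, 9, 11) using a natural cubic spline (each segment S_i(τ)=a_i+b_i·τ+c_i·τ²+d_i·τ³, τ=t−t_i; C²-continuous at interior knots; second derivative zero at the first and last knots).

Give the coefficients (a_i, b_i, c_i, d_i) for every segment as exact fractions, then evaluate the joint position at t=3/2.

Δ: Δ0=-8/3, Δ1=1, Δ2=8/3, Δ3=-7, Δ4=7/2
row 1: diag=10, rhs=22; c'=1/5, d'=11/5
row 2: denom=10−2·1/5=48/5; d'=(10−2·11/5)/(48/5)=7/12
row 3: denom=8−3·5/16=113/16; d'=(-58−3·7/12)/(113/16)=-956/113
row 4: denom=6−1·16/113=662/113; d'=(63−1·-956/113)/(662/113)=8075/662
back: M4=8075/662
back: M3=-956/113−16/113·8075/662=-3372/331
back: M2=7/12−5/16·-3372/331=7481/1986
back: M1=11/5−1/5·7481/1986=2873/1986
M: M0=0, M1=2873/1986, M2=7481/1986, M3=-3372/331, M4=8075/662, M5=0
seg 0: a=3, c=M0/2=0, d=(M1−M0)/(6·3)=2873/35748, b=Δ0−h0·(2M0+M1)/6=-13465/3972
seg 1: a=-5, c=M1/2=2873/3972, d=(M2−M1)/(6·2)=64/331, b=Δ1−h1·(2M1+M2)/6=-2423/1986
seg 2: a=-3, c=M2/2=7481/3972, d=(M3−M2)/(6·3)=-27713/35748, b=Δ2−h2·(2M2+M3)/6=7931/1986
seg 3: a=5, c=M3/2=-1686/331, d=(M4−M3)/(6·1)=14819/3972, b=Δ3−h3·(2M3+M4)/6=-22391/3972
seg 4: a=-2, c=M4/2=8075/1324, d=(M5−M4)/(6·2)=-8075/7944, b=Δ4−h4·(2M4+M5)/6=-9199/1986
t_q=3/2 → seg 0, τ=3/2; S=3+-13465/3972·τ+0·τ²+2873/35748·τ³=-19211/10592

  seg 0: a=3 b=-13465/3972 c=0 d=2873/35748
  seg 1: a=-5 b=-2423/1986 c=2873/3972 d=64/331
  seg 2: a=-3 b=7931/1986 c=7481/3972 d=-27713/35748
  seg 3: a=5 b=-22391/3972 c=-1686/331 d=14819/3972
  seg 4: a=-2 b=-9199/1986 c=8075/1324 d=-8075/7944
S(3/2) = -19211/10592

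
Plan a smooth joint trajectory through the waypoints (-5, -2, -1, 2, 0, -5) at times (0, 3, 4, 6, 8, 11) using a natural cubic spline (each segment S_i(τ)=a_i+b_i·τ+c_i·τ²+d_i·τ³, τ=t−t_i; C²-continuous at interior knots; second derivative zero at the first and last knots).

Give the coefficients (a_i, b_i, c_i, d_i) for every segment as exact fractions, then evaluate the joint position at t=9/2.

  seg 0: a=-5 b=877/813 c=0 d=-64/7317
  seg 1: a=-2 b=685/813 c=-64/813 d=64/271
  seg 2: a=-1 b=1133/813 c=512/813 d=-625/2168
  seg 3: a=2 b=737/1626 c=-3577/3252 d=607/3252
  seg 4: a=0 b=-925/542 c=65/3252 d=-65/29268
S(9/2) = -3153/17344

Δ: Δ0=1, Δ1=1, Δ2=3/2, Δ3=-1, Δ4=-5/3
row 1: diag=8, rhs=0; c'=1/8, d'=0
row 2: denom=6−1·1/8=47/8; d'=(3−1·0)/(47/8)=24/47
row 3: denom=8−2·16/47=344/47; d'=(-15−2·24/47)/(344/47)=-753/344
row 4: denom=10−2·47/172=813/86; d'=(-4−2·-753/344)/(813/86)=65/1626
back: M4=65/1626
back: M3=-753/344−47/172·65/1626=-3577/1626
back: M2=24/47−16/47·-3577/1626=1024/813
back: M1=0−1/8·1024/813=-128/813
M: M0=0, M1=-128/813, M2=1024/813, M3=-3577/1626, M4=65/1626, M5=0
seg 0: a=-5, c=M0/2=0, d=(M1−M0)/(6·3)=-64/7317, b=Δ0−h0·(2M0+M1)/6=877/813
seg 1: a=-2, c=M1/2=-64/813, d=(M2−M1)/(6·1)=64/271, b=Δ1−h1·(2M1+M2)/6=685/813
seg 2: a=-1, c=M2/2=512/813, d=(M3−M2)/(6·2)=-625/2168, b=Δ2−h2·(2M2+M3)/6=1133/813
seg 3: a=2, c=M3/2=-3577/3252, d=(M4−M3)/(6·2)=607/3252, b=Δ3−h3·(2M3+M4)/6=737/1626
seg 4: a=0, c=M4/2=65/3252, d=(M5−M4)/(6·3)=-65/29268, b=Δ4−h4·(2M4+M5)/6=-925/542
t_q=9/2 → seg 2, τ=1/2; S=-1+1133/813·τ+512/813·τ²+-625/2168·τ³=-3153/17344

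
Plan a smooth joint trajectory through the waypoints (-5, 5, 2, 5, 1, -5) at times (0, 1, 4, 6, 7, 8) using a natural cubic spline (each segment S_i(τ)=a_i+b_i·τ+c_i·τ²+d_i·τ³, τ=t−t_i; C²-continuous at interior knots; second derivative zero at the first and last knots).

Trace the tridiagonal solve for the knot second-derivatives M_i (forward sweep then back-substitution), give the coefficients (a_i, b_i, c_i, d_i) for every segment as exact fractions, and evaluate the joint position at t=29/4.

Δ: Δ0=10, Δ1=-1, Δ2=3/2, Δ3=-4, Δ4=-6
row 1: diag=8, rhs=-66; c'=3/8, d'=-33/4
row 2: denom=10−3·3/8=71/8; d'=(15−3·-33/4)/(71/8)=318/71
row 3: denom=6−2·16/71=394/71; d'=(-33−2·318/71)/(394/71)=-2979/394
row 4: denom=4−1·71/394=1505/394; d'=(-12−1·-2979/394)/(1505/394)=-1749/1505
back: M4=-1749/1505
back: M3=-2979/394−71/394·-1749/1505=-11064/1505
back: M2=318/71−16/71·-11064/1505=9234/1505
back: M1=-33/4−3/8·9234/1505=-15879/1505
M: M0=0, M1=-15879/1505, M2=9234/1505, M3=-11064/1505, M4=-1749/1505, M5=0
seg 0: a=-5, c=M0/2=0, d=(M1−M0)/(6·1)=-5293/3010, b=Δ0−h0·(2M0+M1)/6=35393/3010
seg 1: a=5, c=M1/2=-15879/3010, d=(M2−M1)/(6·3)=8371/9030, b=Δ1−h1·(2M1+M2)/6=9757/1505
seg 2: a=2, c=M2/2=4617/1505, d=(M3−M2)/(6·2)=-3383/3010, b=Δ2−h2·(2M2+M3)/6=-421/3010
seg 3: a=5, c=M3/2=-5532/1505, d=(M4−M3)/(6·1)=621/602, b=Δ3−h3·(2M3+M4)/6=-583/430
seg 4: a=1, c=M4/2=-1749/3010, d=(M5−M4)/(6·1)=583/3010, b=Δ4−h4·(2M4+M5)/6=-8447/1505
t_q=29/4 → seg 4, τ=1/4; S=1+-8447/1505·τ+-1749/3010·τ²+583/3010·τ³=-12011/27520

  seg 0: a=-5 b=35393/3010 c=0 d=-5293/3010
  seg 1: a=5 b=9757/1505 c=-15879/3010 d=8371/9030
  seg 2: a=2 b=-421/3010 c=4617/1505 d=-3383/3010
  seg 3: a=5 b=-583/430 c=-5532/1505 d=621/602
  seg 4: a=1 b=-8447/1505 c=-1749/3010 d=583/3010
S(29/4) = -12011/27520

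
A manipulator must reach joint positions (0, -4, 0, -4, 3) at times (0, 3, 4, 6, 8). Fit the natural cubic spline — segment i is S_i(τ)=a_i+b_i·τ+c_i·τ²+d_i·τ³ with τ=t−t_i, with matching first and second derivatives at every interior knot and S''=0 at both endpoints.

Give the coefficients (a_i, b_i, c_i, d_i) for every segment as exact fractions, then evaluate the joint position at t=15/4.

  seg 0: a=0 b=-4019/1032 c=0 d=881/3096
  seg 1: a=-4 b=1955/516 c=881/344 d=-2425/1032
  seg 2: a=0 b=1921/1032 c=-193/43 d=5279/4128
  seg 3: a=-4 b=-385/516 c=2191/688 d=-2191/4128
S(15/4) = -15613/22016

Δ: Δ0=-4/3, Δ1=4, Δ2=-2, Δ3=7/2
row 1: diag=8, rhs=32; c'=1/8, d'=4
row 2: denom=6−1·1/8=47/8; d'=(-36−1·4)/(47/8)=-320/47
row 3: denom=8−2·16/47=344/47; d'=(33−2·-320/47)/(344/47)=2191/344
back: M3=2191/344
back: M2=-320/47−16/47·2191/344=-386/43
back: M1=4−1/8·-386/43=881/172
M: M0=0, M1=881/172, M2=-386/43, M3=2191/344, M4=0
seg 0: a=0, c=M0/2=0, d=(M1−M0)/(6·3)=881/3096, b=Δ0−h0·(2M0+M1)/6=-4019/1032
seg 1: a=-4, c=M1/2=881/344, d=(M2−M1)/(6·1)=-2425/1032, b=Δ1−h1·(2M1+M2)/6=1955/516
seg 2: a=0, c=M2/2=-193/43, d=(M3−M2)/(6·2)=5279/4128, b=Δ2−h2·(2M2+M3)/6=1921/1032
seg 3: a=-4, c=M3/2=2191/688, d=(M4−M3)/(6·2)=-2191/4128, b=Δ3−h3·(2M3+M4)/6=-385/516
t_q=15/4 → seg 1, τ=3/4; S=-4+1955/516·τ+881/344·τ²+-2425/1032·τ³=-15613/22016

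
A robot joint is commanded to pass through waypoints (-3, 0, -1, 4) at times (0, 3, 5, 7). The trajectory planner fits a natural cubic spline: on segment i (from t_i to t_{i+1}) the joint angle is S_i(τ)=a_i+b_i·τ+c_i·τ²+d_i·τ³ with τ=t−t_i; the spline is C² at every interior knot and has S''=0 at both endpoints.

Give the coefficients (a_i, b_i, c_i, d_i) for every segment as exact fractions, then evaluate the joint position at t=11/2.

Δ: Δ0=1, Δ1=-1/2, Δ2=5/2
row 1: diag=10, rhs=-9; c'=1/5, d'=-9/10
row 2: denom=8−2·1/5=38/5; d'=(18−2·-9/10)/(38/5)=99/38
back: M2=99/38
back: M1=-9/10−1/5·99/38=-27/19
M: M0=0, M1=-27/19, M2=99/38, M3=0
seg 0: a=-3, c=M0/2=0, d=(M1−M0)/(6·3)=-3/38, b=Δ0−h0·(2M0+M1)/6=65/38
seg 1: a=0, c=M1/2=-27/38, d=(M2−M1)/(6·2)=51/152, b=Δ1−h1·(2M1+M2)/6=-8/19
seg 2: a=-1, c=M2/2=99/76, d=(M3−M2)/(6·2)=-33/152, b=Δ2−h2·(2M2+M3)/6=29/38
t_q=11/2 → seg 2, τ=1/2; S=-1+29/38·τ+99/76·τ²+-33/152·τ³=-389/1216

  seg 0: a=-3 b=65/38 c=0 d=-3/38
  seg 1: a=0 b=-8/19 c=-27/38 d=51/152
  seg 2: a=-1 b=29/38 c=99/76 d=-33/152
S(11/2) = -389/1216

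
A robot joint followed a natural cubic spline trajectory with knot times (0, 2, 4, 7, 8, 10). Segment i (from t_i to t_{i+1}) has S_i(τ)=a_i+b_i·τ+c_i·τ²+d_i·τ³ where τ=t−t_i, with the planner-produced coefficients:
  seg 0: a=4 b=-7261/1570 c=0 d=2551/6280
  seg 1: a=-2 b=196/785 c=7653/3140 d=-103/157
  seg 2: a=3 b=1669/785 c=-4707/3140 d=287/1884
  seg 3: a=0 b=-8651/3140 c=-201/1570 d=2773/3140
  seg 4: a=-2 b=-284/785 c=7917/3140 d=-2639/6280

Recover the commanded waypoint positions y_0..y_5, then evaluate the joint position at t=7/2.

y_0=4 y_1=-2 y_2=3 y_3=0 y_4=-2 y_5=4
S(7/2) = 20651/12560

y_0 = S_0(0) = a_0 = 4
y_1 = S_1(0) = a_1 = -2
y_2 = S_2(0) = a_2 = 3
y_3 = S_3(0) = a_3 = 0
y_4 = S_4(0) = a_4 = -2
y_5 = S_4(2) = 4
t_q=7/2 is in segment 1 (τ=3/2); S_1(τ)=20651/12560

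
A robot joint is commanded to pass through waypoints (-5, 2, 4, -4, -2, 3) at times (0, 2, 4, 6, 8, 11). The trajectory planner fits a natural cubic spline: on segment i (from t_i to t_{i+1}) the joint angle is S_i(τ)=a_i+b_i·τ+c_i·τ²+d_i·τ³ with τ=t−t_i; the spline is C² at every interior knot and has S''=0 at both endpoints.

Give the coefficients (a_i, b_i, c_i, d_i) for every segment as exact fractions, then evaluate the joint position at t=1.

  seg 0: a=-5 b=2957/795 c=0 d=-349/6360
  seg 1: a=2 b=4867/1590 c=-349/1060 d=-223/636
  seg 2: a=4 b=-3917/1590 c=-2579/1060 d=2647/3180
  seg 3: a=-4 b=-3509/1590 c=543/212 d=-1523/3180
  seg 4: a=-2 b=3643/1590 c=-331/1060 d=331/9540
S(1) = -2831/2120

Δ: Δ0=7/2, Δ1=1, Δ2=-4, Δ3=1, Δ4=5/3
row 1: diag=8, rhs=-15; c'=1/4, d'=-15/8
row 2: denom=8−2·1/4=15/2; d'=(-30−2·-15/8)/(15/2)=-7/2
row 3: denom=8−2·4/15=112/15; d'=(30−2·-7/2)/(112/15)=555/112
row 4: denom=10−2·15/56=265/28; d'=(4−2·555/112)/(265/28)=-331/530
back: M4=-331/530
back: M3=555/112−15/56·-331/530=543/106
back: M2=-7/2−4/15·543/106=-2579/530
back: M1=-15/8−1/4·-2579/530=-349/530
M: M0=0, M1=-349/530, M2=-2579/530, M3=543/106, M4=-331/530, M5=0
seg 0: a=-5, c=M0/2=0, d=(M1−M0)/(6·2)=-349/6360, b=Δ0−h0·(2M0+M1)/6=2957/795
seg 1: a=2, c=M1/2=-349/1060, d=(M2−M1)/(6·2)=-223/636, b=Δ1−h1·(2M1+M2)/6=4867/1590
seg 2: a=4, c=M2/2=-2579/1060, d=(M3−M2)/(6·2)=2647/3180, b=Δ2−h2·(2M2+M3)/6=-3917/1590
seg 3: a=-4, c=M3/2=543/212, d=(M4−M3)/(6·2)=-1523/3180, b=Δ3−h3·(2M3+M4)/6=-3509/1590
seg 4: a=-2, c=M4/2=-331/1060, d=(M5−M4)/(6·3)=331/9540, b=Δ4−h4·(2M4+M5)/6=3643/1590
t_q=1 → seg 0, τ=1; S=-5+2957/795·τ+0·τ²+-349/6360·τ³=-2831/2120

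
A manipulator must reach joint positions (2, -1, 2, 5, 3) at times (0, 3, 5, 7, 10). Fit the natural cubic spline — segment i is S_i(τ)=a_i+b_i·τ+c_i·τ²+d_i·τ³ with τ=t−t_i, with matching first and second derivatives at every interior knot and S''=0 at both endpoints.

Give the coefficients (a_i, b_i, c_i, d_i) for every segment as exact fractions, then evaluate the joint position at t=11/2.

  seg 0: a=2 b=-79/45 c=0 d=34/405
  seg 1: a=-1 b=23/45 c=34/45 d=-47/360
  seg 2: a=2 b=59/30 c=-1/36 d=-37/360
  seg 3: a=5 b=28/45 c=-29/45 d=29/405
S(11/2) = 569/192

Δ: Δ0=-1, Δ1=3/2, Δ2=3/2, Δ3=-2/3
row 1: diag=10, rhs=15; c'=1/5, d'=3/2
row 2: denom=8−2·1/5=38/5; d'=(0−2·3/2)/(38/5)=-15/38
row 3: denom=10−2·5/19=180/19; d'=(-13−2·-15/38)/(180/19)=-58/45
back: M3=-58/45
back: M2=-15/38−5/19·-58/45=-1/18
back: M1=3/2−1/5·-1/18=68/45
M: M0=0, M1=68/45, M2=-1/18, M3=-58/45, M4=0
seg 0: a=2, c=M0/2=0, d=(M1−M0)/(6·3)=34/405, b=Δ0−h0·(2M0+M1)/6=-79/45
seg 1: a=-1, c=M1/2=34/45, d=(M2−M1)/(6·2)=-47/360, b=Δ1−h1·(2M1+M2)/6=23/45
seg 2: a=2, c=M2/2=-1/36, d=(M3−M2)/(6·2)=-37/360, b=Δ2−h2·(2M2+M3)/6=59/30
seg 3: a=5, c=M3/2=-29/45, d=(M4−M3)/(6·3)=29/405, b=Δ3−h3·(2M3+M4)/6=28/45
t_q=11/2 → seg 2, τ=1/2; S=2+59/30·τ+-1/36·τ²+-37/360·τ³=569/192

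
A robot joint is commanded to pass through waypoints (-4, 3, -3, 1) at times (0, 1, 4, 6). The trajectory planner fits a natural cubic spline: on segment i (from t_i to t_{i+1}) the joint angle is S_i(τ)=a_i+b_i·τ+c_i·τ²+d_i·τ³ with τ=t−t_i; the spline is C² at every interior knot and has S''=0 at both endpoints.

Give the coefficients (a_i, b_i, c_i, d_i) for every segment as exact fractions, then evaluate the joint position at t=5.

  seg 0: a=-4 b=599/71 c=0 d=-102/71
  seg 1: a=3 b=293/71 c=-306/71 d=161/213
  seg 2: a=-3 b=-94/71 c=177/71 d=-59/142
S(5) = -319/142

Δ: Δ0=7, Δ1=-2, Δ2=2
row 1: diag=8, rhs=-54; c'=3/8, d'=-27/4
row 2: denom=10−3·3/8=71/8; d'=(24−3·-27/4)/(71/8)=354/71
back: M2=354/71
back: M1=-27/4−3/8·354/71=-612/71
M: M0=0, M1=-612/71, M2=354/71, M3=0
seg 0: a=-4, c=M0/2=0, d=(M1−M0)/(6·1)=-102/71, b=Δ0−h0·(2M0+M1)/6=599/71
seg 1: a=3, c=M1/2=-306/71, d=(M2−M1)/(6·3)=161/213, b=Δ1−h1·(2M1+M2)/6=293/71
seg 2: a=-3, c=M2/2=177/71, d=(M3−M2)/(6·2)=-59/142, b=Δ2−h2·(2M2+M3)/6=-94/71
t_q=5 → seg 2, τ=1; S=-3+-94/71·τ+177/71·τ²+-59/142·τ³=-319/142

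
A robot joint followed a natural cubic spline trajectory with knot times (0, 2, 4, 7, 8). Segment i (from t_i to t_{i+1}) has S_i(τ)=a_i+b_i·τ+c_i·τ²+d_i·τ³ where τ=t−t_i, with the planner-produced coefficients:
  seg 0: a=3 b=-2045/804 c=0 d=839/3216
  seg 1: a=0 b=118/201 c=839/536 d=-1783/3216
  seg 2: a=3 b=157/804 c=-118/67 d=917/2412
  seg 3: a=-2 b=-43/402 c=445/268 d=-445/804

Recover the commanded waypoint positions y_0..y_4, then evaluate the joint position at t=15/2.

y_0=3 y_1=0 y_2=3 y_3=-2 y_4=-1
S(15/2) = -3661/2144

y_0 = S_0(0) = a_0 = 3
y_1 = S_1(0) = a_1 = 0
y_2 = S_2(0) = a_2 = 3
y_3 = S_3(0) = a_3 = -2
y_4 = S_3(1) = -1
t_q=15/2 is in segment 3 (τ=1/2); S_3(τ)=-3661/2144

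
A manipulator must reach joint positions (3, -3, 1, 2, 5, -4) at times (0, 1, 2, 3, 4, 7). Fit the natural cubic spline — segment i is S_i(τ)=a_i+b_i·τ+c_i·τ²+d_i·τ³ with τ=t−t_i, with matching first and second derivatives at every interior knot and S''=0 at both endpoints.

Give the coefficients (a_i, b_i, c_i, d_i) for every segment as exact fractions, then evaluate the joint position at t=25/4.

  seg 0: a=3 b=-3873/433 c=0 d=1275/433
  seg 1: a=-3 b=-48/433 c=3825/433 d=-2045/433
  seg 2: a=1 b=1467/433 c=-2310/433 d=1276/433
  seg 3: a=2 b=675/433 c=1518/433 d=-894/433
  seg 4: a=5 b=1029/433 c=-1164/433 d=388/1299
S(25/4) = 971/6928

Δ: Δ0=-6, Δ1=4, Δ2=1, Δ3=3, Δ4=-3
row 1: diag=4, rhs=60; c'=1/4, d'=15
row 2: denom=4−1·1/4=15/4; d'=(-18−1·15)/(15/4)=-44/5
row 3: denom=4−1·4/15=56/15; d'=(12−1·-44/5)/(56/15)=39/7
row 4: denom=8−1·15/56=433/56; d'=(-36−1·39/7)/(433/56)=-2328/433
back: M4=-2328/433
back: M3=39/7−15/56·-2328/433=3036/433
back: M2=-44/5−4/15·3036/433=-4620/433
back: M1=15−1/4·-4620/433=7650/433
M: M0=0, M1=7650/433, M2=-4620/433, M3=3036/433, M4=-2328/433, M5=0
seg 0: a=3, c=M0/2=0, d=(M1−M0)/(6·1)=1275/433, b=Δ0−h0·(2M0+M1)/6=-3873/433
seg 1: a=-3, c=M1/2=3825/433, d=(M2−M1)/(6·1)=-2045/433, b=Δ1−h1·(2M1+M2)/6=-48/433
seg 2: a=1, c=M2/2=-2310/433, d=(M3−M2)/(6·1)=1276/433, b=Δ2−h2·(2M2+M3)/6=1467/433
seg 3: a=2, c=M3/2=1518/433, d=(M4−M3)/(6·1)=-894/433, b=Δ3−h3·(2M3+M4)/6=675/433
seg 4: a=5, c=M4/2=-1164/433, d=(M5−M4)/(6·3)=388/1299, b=Δ4−h4·(2M4+M5)/6=1029/433
t_q=25/4 → seg 4, τ=9/4; S=5+1029/433·τ+-1164/433·τ²+388/1299·τ³=971/6928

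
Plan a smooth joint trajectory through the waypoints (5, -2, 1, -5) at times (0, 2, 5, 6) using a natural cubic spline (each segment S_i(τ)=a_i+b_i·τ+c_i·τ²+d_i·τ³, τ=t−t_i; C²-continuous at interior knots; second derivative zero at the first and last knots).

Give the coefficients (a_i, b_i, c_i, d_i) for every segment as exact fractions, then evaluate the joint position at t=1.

  seg 0: a=5 b=-725/142 c=0 d=57/142
  seg 1: a=-2 b=-41/142 c=171/71 d=-281/426
  seg 2: a=1 b=-259/71 c=-501/142 d=167/142
S(1) = 21/71

Δ: Δ0=-7/2, Δ1=1, Δ2=-6
row 1: diag=10, rhs=27; c'=3/10, d'=27/10
row 2: denom=8−3·3/10=71/10; d'=(-42−3·27/10)/(71/10)=-501/71
back: M2=-501/71
back: M1=27/10−3/10·-501/71=342/71
M: M0=0, M1=342/71, M2=-501/71, M3=0
seg 0: a=5, c=M0/2=0, d=(M1−M0)/(6·2)=57/142, b=Δ0−h0·(2M0+M1)/6=-725/142
seg 1: a=-2, c=M1/2=171/71, d=(M2−M1)/(6·3)=-281/426, b=Δ1−h1·(2M1+M2)/6=-41/142
seg 2: a=1, c=M2/2=-501/142, d=(M3−M2)/(6·1)=167/142, b=Δ2−h2·(2M2+M3)/6=-259/71
t_q=1 → seg 0, τ=1; S=5+-725/142·τ+0·τ²+57/142·τ³=21/71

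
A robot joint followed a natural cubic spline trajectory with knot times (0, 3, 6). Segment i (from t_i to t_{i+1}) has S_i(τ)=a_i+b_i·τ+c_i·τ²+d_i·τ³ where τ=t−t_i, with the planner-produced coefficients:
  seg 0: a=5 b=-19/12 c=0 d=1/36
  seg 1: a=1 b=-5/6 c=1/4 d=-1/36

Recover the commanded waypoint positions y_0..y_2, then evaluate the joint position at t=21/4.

y_0 = S_0(0) = a_0 = 5
y_1 = S_1(0) = a_1 = 1
y_2 = S_1(3) = 0
t_q=21/4 is in segment 1 (τ=9/4); S_1(τ)=19/256

y_0=5 y_1=1 y_2=0
S(21/4) = 19/256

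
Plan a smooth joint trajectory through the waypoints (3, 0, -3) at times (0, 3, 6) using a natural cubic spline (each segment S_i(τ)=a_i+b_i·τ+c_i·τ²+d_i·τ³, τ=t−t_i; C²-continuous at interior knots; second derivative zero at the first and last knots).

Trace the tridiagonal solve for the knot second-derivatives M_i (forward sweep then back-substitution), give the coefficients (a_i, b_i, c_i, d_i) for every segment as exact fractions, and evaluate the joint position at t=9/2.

Δ: Δ0=-1, Δ1=-1
row 1: diag=12, rhs=0; c'=1/4, d'=0
back: M1=0
M: M0=0, M1=0, M2=0
seg 0: a=3, c=M0/2=0, d=(M1−M0)/(6·3)=0, b=Δ0−h0·(2M0+M1)/6=-1
seg 1: a=0, c=M1/2=0, d=(M2−M1)/(6·3)=0, b=Δ1−h1·(2M1+M2)/6=-1
t_q=9/2 → seg 1, τ=3/2; S=0+-1·τ+0·τ²+0·τ³=-3/2

  seg 0: a=3 b=-1 c=0 d=0
  seg 1: a=0 b=-1 c=0 d=0
S(9/2) = -3/2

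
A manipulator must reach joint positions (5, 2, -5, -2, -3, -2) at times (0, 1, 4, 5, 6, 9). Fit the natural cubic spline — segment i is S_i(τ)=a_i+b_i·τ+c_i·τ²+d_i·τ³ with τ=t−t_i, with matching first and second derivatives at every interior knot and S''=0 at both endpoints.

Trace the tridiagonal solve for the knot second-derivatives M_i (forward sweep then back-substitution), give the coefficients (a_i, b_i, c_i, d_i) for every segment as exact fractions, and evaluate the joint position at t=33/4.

Δ: Δ0=-3, Δ1=-7/3, Δ2=3, Δ3=-1, Δ4=1/3
row 1: diag=8, rhs=4; c'=3/8, d'=1/2
row 2: denom=8−3·3/8=55/8; d'=(32−3·1/2)/(55/8)=244/55
row 3: denom=4−1·8/55=212/55; d'=(-24−1·244/55)/(212/55)=-391/53
row 4: denom=8−1·55/212=1641/212; d'=(8−1·-391/53)/(1641/212)=3260/1641
back: M4=3260/1641
back: M3=-391/53−55/212·3260/1641=-12952/1641
back: M2=244/55−8/55·-12952/1641=9164/1641
back: M1=1/2−3/8·9164/1641=-872/547
M: M0=0, M1=-872/547, M2=9164/1641, M3=-12952/1641, M4=3260/1641, M5=0
seg 0: a=5, c=M0/2=0, d=(M1−M0)/(6·1)=-436/1641, b=Δ0−h0·(2M0+M1)/6=-4487/1641
seg 1: a=2, c=M1/2=-436/547, d=(M2−M1)/(6·3)=5890/14769, b=Δ1−h1·(2M1+M2)/6=-5795/1641
seg 2: a=-5, c=M2/2=4582/1641, d=(M3−M2)/(6·1)=-3686/1641, b=Δ2−h2·(2M2+M3)/6=4027/1641
seg 3: a=-2, c=M3/2=-6476/1641, d=(M4−M3)/(6·1)=2702/1641, b=Δ3−h3·(2M3+M4)/6=711/547
seg 4: a=-3, c=M4/2=1630/1641, d=(M5−M4)/(6·3)=-1630/14769, b=Δ4−h4·(2M4+M5)/6=-2713/1641
t_q=33/4 → seg 4, τ=9/4; S=-3+-2713/1641·τ+1630/1641·τ²+-1630/14769·τ³=-51609/17504

  seg 0: a=5 b=-4487/1641 c=0 d=-436/1641
  seg 1: a=2 b=-5795/1641 c=-436/547 d=5890/14769
  seg 2: a=-5 b=4027/1641 c=4582/1641 d=-3686/1641
  seg 3: a=-2 b=711/547 c=-6476/1641 d=2702/1641
  seg 4: a=-3 b=-2713/1641 c=1630/1641 d=-1630/14769
S(33/4) = -51609/17504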